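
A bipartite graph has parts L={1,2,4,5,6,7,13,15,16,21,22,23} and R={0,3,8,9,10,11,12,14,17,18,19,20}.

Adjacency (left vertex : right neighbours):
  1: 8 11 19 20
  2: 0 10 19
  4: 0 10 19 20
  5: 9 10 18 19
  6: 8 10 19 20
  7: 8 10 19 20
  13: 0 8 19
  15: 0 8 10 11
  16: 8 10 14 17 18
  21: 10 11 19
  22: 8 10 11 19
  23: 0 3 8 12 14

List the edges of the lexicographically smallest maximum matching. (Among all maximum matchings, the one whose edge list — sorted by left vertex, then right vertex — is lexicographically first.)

Lex-smallest maximum matching: {(1,8), (2,0), (4,10), (5,9), (6,19), (7,20), (15,11), (16,14), (23,3)}

|M| = 9 (so the lex-smallest maximum matching has 9 edges)
process left vertices in ascending order; for each, take the smallest-labelled available neighbour that still permits 9 edges overall, or leave it unmatched if none does
lex-smallest matching: {1-8, 2-0, 4-10, 5-9, 6-19, 7-20, 15-11, 16-14, 23-3}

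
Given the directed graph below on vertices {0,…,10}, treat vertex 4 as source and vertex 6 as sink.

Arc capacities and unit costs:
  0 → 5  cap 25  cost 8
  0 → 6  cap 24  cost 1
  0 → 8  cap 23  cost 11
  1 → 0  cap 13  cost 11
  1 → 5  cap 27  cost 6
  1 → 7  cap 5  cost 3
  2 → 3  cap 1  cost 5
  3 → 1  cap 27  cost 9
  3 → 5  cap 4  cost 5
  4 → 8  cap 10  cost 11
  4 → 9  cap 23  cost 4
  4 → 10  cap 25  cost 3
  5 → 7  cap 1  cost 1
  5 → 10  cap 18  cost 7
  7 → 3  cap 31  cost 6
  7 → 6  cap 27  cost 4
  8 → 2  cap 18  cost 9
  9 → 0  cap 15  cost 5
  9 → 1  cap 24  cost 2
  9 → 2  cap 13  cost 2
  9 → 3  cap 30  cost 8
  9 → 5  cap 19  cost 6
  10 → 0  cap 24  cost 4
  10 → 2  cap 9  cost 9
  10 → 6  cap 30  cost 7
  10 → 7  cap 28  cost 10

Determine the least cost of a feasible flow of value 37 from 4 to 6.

Minimum cost for 37 units: 346

shortest-cost path #1: 4→10→0→6 push 24 @ unit cost 8 (adds 192)
shortest-cost path #2: 4→10→6 push 1 @ unit cost 10 (adds 10)
shortest-cost path #3: 4→9→0→10→6 push 12 @ unit cost 12 (adds 144)
total cost = 346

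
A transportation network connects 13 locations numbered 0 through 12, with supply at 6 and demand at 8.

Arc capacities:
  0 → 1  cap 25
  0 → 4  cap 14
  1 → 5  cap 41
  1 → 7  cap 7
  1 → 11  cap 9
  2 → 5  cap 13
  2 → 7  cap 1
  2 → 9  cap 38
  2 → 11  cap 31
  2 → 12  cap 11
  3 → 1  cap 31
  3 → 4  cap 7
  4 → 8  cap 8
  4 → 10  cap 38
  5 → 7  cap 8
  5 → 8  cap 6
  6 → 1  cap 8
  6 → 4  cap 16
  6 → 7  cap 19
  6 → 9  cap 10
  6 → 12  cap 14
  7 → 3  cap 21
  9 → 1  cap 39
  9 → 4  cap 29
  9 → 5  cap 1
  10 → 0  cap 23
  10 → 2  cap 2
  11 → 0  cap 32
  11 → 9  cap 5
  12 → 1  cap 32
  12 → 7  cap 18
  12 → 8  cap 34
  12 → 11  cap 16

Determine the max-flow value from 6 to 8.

Maximum flow value: 30

augment #1: 6→4→8 bottleneck 8, total now 8
augment #2: 6→12→8 bottleneck 14, total now 22
augment #3: 6→1→5→8 bottleneck 6, total now 28
augment #4: 6→4→10→2→12→8 bottleneck 2, total now 30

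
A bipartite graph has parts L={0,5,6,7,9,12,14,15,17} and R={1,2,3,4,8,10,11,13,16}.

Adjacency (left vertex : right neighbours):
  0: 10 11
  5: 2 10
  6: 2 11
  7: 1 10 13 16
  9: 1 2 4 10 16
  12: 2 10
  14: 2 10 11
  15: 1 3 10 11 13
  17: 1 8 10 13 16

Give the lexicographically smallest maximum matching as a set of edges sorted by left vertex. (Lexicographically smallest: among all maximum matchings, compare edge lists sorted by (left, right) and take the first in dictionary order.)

|M| = 7 (so the lex-smallest maximum matching has 7 edges)
process left vertices in ascending order; for each, take the smallest-labelled available neighbour that still permits 7 edges overall, or leave it unmatched if none does
lex-smallest matching: {0-10, 5-2, 6-11, 7-1, 9-4, 15-3, 17-8}

Lex-smallest maximum matching: {(0,10), (5,2), (6,11), (7,1), (9,4), (15,3), (17,8)}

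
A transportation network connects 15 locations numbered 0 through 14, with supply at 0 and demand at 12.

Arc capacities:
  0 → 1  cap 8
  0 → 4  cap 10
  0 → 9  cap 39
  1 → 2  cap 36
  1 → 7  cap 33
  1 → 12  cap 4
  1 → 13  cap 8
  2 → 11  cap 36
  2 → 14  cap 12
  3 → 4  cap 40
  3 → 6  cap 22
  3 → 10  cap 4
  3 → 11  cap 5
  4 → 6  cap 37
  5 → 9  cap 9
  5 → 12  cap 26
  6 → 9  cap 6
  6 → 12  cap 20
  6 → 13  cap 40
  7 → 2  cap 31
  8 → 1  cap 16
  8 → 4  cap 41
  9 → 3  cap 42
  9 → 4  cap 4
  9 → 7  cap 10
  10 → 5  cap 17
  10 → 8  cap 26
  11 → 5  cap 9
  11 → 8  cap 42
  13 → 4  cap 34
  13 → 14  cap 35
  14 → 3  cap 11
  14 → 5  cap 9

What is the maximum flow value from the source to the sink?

augment #1: 0→1→12 bottleneck 4, total now 4
augment #2: 0→4→6→12 bottleneck 10, total now 14
augment #3: 0→9→3→6→12 bottleneck 10, total now 24
augment #4: 0→1→2→11→5→12 bottleneck 4, total now 28
augment #5: 0→9→3→10→5→12 bottleneck 4, total now 32
augment #6: 0→9→3→11→5→12 bottleneck 5, total now 37
augment #7: 0→9→7→2→14→5→12 bottleneck 9, total now 46

Maximum flow value: 46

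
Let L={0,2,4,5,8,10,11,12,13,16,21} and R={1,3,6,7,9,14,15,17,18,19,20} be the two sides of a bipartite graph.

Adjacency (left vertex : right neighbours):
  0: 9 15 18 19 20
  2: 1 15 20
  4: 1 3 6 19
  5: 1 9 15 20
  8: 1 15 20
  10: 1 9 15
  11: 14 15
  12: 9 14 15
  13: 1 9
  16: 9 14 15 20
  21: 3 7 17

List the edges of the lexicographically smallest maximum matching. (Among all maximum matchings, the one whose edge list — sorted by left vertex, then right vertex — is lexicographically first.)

Lex-smallest maximum matching: {(0,18), (2,1), (4,3), (5,9), (8,15), (11,14), (16,20), (21,7)}

|M| = 8 (so the lex-smallest maximum matching has 8 edges)
process left vertices in ascending order; for each, take the smallest-labelled available neighbour that still permits 8 edges overall, or leave it unmatched if none does
lex-smallest matching: {0-18, 2-1, 4-3, 5-9, 8-15, 11-14, 16-20, 21-7}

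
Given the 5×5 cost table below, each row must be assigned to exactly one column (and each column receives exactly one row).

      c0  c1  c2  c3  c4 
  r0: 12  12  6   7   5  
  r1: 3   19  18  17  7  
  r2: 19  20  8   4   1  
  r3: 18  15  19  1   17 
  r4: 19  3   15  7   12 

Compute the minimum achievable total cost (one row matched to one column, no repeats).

Minimum assignment cost: 14

optimal assignment: row0→col2 (cost 6), row1→col0 (cost 3), row2→col4 (cost 1), row3→col3 (cost 1), row4→col1 (cost 3)
total = 6 + 3 + 1 + 1 + 3 = 14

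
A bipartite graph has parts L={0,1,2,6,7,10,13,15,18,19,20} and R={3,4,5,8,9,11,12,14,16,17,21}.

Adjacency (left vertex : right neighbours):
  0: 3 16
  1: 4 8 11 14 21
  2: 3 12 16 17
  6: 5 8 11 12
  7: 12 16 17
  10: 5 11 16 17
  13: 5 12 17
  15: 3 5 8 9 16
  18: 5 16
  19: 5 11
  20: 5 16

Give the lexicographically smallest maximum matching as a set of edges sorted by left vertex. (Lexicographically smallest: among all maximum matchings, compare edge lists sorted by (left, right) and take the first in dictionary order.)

Lex-smallest maximum matching: {(0,3), (1,4), (2,12), (6,8), (7,16), (10,5), (13,17), (15,9), (19,11)}

|M| = 9 (so the lex-smallest maximum matching has 9 edges)
process left vertices in ascending order; for each, take the smallest-labelled available neighbour that still permits 9 edges overall, or leave it unmatched if none does
lex-smallest matching: {0-3, 1-4, 2-12, 6-8, 7-16, 10-5, 13-17, 15-9, 19-11}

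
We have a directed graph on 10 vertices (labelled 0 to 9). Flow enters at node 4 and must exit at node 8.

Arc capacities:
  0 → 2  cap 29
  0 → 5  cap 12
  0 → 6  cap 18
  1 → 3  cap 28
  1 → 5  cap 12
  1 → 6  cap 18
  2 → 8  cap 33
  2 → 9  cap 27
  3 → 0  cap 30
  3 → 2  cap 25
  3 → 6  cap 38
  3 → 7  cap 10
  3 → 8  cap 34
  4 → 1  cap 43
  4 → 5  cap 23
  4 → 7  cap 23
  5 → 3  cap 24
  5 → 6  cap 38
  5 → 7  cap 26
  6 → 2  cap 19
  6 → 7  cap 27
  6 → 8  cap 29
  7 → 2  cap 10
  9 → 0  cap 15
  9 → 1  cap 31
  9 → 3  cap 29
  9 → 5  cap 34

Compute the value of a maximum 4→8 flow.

augment #1: 4→1→3→8 bottleneck 28, total now 28
augment #2: 4→1→6→8 bottleneck 15, total now 43
augment #3: 4→5→3→8 bottleneck 6, total now 49
augment #4: 4→5→6→8 bottleneck 14, total now 63
augment #5: 4→7→2→8 bottleneck 10, total now 73
augment #6: 4→5→3→2→8 bottleneck 3, total now 76

Maximum flow value: 76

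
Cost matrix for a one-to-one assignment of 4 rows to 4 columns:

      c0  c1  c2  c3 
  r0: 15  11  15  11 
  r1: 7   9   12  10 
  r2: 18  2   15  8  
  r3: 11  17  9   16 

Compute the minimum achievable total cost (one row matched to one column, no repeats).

optimal assignment: row0→col3 (cost 11), row1→col0 (cost 7), row2→col1 (cost 2), row3→col2 (cost 9)
total = 11 + 7 + 2 + 9 = 29

Minimum assignment cost: 29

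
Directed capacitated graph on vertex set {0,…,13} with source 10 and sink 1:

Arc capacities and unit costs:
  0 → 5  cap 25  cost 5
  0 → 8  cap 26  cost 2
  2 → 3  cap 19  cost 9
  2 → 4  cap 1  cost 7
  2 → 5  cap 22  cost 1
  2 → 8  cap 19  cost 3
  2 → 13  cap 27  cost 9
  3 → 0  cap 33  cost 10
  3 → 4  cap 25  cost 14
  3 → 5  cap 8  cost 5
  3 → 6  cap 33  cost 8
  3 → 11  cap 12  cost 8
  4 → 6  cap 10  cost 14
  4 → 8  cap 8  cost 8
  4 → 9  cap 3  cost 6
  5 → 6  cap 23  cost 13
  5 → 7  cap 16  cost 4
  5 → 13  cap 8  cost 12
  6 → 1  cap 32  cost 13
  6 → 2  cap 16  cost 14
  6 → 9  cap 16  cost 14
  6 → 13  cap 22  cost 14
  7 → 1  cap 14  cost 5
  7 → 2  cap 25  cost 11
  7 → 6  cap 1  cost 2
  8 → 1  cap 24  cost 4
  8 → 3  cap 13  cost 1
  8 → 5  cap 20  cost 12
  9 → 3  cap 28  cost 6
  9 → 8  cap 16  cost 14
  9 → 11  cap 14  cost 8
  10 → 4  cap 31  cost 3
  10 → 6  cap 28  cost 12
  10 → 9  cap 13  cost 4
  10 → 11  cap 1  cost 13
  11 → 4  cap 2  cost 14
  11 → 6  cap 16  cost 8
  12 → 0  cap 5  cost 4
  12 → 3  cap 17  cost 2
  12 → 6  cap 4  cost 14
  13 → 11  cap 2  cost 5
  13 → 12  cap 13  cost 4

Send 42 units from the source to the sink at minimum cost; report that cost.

shortest-cost path #1: 10→4→8→1 push 8 @ unit cost 15 (adds 120)
shortest-cost path #2: 10→9→8→1 push 13 @ unit cost 22 (adds 286)
shortest-cost path #3: 10→6→1 push 21 @ unit cost 25 (adds 525)
total cost = 931

Minimum cost for 42 units: 931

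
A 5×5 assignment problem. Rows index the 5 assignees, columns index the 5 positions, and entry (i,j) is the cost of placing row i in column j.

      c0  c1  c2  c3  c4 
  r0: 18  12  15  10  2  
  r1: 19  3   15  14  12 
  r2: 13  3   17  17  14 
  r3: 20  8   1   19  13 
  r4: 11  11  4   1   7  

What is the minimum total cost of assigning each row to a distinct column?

Minimum assignment cost: 20

optimal assignment: row0→col4 (cost 2), row1→col1 (cost 3), row2→col0 (cost 13), row3→col2 (cost 1), row4→col3 (cost 1)
total = 2 + 3 + 13 + 1 + 1 = 20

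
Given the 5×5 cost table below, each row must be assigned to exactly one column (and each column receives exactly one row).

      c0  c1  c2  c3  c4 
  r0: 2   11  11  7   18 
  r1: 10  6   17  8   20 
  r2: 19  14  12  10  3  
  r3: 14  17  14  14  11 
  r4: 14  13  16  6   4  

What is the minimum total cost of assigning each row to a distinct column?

Minimum assignment cost: 31

optimal assignment: row0→col0 (cost 2), row1→col1 (cost 6), row2→col4 (cost 3), row3→col2 (cost 14), row4→col3 (cost 6)
total = 2 + 6 + 3 + 14 + 6 = 31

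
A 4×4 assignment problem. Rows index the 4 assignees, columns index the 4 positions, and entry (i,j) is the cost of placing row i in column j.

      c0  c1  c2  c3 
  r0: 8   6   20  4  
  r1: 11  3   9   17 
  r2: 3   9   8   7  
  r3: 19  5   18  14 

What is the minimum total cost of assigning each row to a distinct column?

optimal assignment: row0→col3 (cost 4), row1→col2 (cost 9), row2→col0 (cost 3), row3→col1 (cost 5)
total = 4 + 9 + 3 + 5 = 21

Minimum assignment cost: 21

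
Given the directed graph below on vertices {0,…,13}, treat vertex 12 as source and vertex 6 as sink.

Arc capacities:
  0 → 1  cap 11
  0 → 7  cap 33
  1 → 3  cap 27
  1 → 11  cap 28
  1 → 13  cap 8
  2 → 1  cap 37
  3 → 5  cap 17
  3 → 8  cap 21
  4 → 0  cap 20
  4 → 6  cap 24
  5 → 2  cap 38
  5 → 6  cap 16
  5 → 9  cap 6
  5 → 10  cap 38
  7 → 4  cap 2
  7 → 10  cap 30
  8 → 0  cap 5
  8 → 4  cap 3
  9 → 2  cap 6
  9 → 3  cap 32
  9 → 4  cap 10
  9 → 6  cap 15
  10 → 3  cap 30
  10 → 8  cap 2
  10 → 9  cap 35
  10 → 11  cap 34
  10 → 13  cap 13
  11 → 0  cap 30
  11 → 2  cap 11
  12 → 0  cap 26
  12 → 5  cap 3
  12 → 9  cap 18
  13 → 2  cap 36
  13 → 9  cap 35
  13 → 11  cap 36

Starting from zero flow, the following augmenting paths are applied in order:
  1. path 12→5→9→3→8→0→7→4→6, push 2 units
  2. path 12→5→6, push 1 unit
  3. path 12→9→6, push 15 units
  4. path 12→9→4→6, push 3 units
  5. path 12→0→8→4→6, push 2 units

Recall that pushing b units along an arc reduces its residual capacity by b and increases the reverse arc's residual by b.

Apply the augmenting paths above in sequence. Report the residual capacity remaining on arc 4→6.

Residual capacity of (4,6): 17

after path 1 (12→5→9→3→8→0→7→4→6, push 2): res(4,6)=22
after path 2 (12→5→6, push 1): res(4,6)=22
after path 3 (12→9→6, push 15): res(4,6)=22
after path 4 (12→9→4→6, push 3): res(4,6)=19
after path 5 (12→0→8→4→6, push 2): res(4,6)=17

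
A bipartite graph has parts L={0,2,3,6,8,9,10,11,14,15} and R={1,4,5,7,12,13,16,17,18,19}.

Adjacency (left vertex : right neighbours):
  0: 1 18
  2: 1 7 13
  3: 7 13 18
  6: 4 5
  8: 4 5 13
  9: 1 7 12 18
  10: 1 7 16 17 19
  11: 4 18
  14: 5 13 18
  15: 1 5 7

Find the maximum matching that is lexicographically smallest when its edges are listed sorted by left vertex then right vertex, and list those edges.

|M| = 8 (so the lex-smallest maximum matching has 8 edges)
process left vertices in ascending order; for each, take the smallest-labelled available neighbour that still permits 8 edges overall, or leave it unmatched if none does
lex-smallest matching: {0-1, 2-7, 3-13, 6-4, 8-5, 9-12, 10-16, 11-18}

Lex-smallest maximum matching: {(0,1), (2,7), (3,13), (6,4), (8,5), (9,12), (10,16), (11,18)}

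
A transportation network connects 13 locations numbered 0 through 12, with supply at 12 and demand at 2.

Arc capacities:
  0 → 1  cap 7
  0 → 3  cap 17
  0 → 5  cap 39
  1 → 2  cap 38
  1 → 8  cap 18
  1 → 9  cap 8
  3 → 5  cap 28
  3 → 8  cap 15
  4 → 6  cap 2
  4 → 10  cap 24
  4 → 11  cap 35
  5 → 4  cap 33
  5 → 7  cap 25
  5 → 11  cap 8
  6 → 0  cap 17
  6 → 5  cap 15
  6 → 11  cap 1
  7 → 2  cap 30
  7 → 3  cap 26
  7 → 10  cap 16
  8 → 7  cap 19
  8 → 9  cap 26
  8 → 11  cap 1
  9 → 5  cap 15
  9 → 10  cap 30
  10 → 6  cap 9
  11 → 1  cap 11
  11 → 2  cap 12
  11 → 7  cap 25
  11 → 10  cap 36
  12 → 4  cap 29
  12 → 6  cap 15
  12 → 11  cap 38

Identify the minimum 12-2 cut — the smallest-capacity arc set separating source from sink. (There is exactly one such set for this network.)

augment #1: 12→11→2 push 12
augment #2: 12→11→1→2 push 11
augment #3: 12→11→7→2 push 15
augment #4: 12→4→11→7→2 push 10
augment #5: 12→6→0→1→2 push 7
augment #6: 12→6→5→7→2 push 5
max flow = 60; residual-reachable set from 12 gives S-side
cut edges (S→T): {(0,1), (7,2), (11,1), (11,2)} total cap 60

Min-cut arcs: {(0,1), (7,2), (11,1), (11,2)} (total capacity 60)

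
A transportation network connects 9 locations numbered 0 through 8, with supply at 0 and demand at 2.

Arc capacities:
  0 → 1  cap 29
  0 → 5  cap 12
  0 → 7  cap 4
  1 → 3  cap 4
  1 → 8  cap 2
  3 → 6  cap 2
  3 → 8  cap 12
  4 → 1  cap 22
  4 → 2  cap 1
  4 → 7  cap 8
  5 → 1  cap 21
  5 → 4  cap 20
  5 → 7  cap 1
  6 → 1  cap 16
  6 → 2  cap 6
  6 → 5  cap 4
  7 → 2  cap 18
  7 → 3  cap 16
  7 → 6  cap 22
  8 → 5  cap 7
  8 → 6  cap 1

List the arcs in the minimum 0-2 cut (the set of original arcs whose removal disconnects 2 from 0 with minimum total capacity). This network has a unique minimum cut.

Min-cut arcs: {(0,7), (3,6), (4,2), (4,7), (5,7), (8,6)} (total capacity 17)

augment #1: 0→7→2 push 4
augment #2: 0→5→4→2 push 1
augment #3: 0→5→7→2 push 1
augment #4: 0→1→3→6→2 push 2
augment #5: 0→1→8→6→2 push 1
augment #6: 0→5→4→7→2 push 8
max flow = 17; residual-reachable set from 0 gives S-side
cut edges (S→T): {(0,7), (3,6), (4,2), (4,7), (5,7), (8,6)} total cap 17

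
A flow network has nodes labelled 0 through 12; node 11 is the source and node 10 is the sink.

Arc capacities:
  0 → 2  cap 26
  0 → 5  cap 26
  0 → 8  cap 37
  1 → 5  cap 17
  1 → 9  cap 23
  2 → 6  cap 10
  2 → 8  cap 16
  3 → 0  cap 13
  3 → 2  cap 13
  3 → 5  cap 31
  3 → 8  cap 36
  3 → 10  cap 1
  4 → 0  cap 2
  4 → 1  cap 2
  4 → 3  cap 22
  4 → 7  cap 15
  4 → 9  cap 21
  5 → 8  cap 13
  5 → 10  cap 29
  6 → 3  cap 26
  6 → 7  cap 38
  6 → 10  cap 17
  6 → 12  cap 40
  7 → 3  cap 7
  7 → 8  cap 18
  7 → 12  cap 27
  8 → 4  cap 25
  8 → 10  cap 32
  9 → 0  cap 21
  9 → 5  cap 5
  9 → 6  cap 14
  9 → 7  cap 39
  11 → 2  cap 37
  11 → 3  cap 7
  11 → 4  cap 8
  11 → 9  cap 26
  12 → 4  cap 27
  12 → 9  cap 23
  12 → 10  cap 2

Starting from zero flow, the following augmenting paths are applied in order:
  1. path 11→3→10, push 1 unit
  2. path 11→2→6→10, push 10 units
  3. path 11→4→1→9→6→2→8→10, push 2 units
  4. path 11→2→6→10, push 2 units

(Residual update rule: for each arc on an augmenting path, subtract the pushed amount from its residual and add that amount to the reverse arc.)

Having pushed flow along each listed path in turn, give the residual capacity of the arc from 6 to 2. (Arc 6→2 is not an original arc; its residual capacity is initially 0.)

Residual capacity of (6,2): 10

after path 1 (11→3→10, push 1): res(6,2)=0
after path 2 (11→2→6→10, push 10): res(6,2)=10
after path 3 (11→4→1→9→6→2→8→10, push 2): res(6,2)=8
after path 4 (11→2→6→10, push 2): res(6,2)=10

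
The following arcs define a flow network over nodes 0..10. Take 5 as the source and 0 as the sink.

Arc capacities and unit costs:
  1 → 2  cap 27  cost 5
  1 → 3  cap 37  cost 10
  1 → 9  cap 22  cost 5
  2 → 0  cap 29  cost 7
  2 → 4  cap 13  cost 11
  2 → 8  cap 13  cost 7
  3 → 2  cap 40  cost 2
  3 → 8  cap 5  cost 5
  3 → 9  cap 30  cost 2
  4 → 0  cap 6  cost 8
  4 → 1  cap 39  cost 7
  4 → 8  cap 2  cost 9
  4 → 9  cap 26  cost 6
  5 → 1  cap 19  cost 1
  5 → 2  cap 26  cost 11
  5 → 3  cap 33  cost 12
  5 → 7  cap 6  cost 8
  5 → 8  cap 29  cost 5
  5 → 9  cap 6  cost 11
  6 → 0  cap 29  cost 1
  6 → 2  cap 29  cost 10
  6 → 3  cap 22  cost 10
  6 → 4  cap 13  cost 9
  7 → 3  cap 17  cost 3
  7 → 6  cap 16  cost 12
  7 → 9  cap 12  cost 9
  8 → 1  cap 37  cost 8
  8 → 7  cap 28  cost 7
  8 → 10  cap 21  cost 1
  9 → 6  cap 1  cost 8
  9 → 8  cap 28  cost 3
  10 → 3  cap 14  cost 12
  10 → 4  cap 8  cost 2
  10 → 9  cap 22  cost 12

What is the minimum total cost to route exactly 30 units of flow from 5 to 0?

shortest-cost path #1: 5→1→2→0 push 19 @ unit cost 13 (adds 247)
shortest-cost path #2: 5→8→10→4→0 push 6 @ unit cost 16 (adds 96)
shortest-cost path #3: 5→2→0 push 5 @ unit cost 18 (adds 90)
total cost = 433

Minimum cost for 30 units: 433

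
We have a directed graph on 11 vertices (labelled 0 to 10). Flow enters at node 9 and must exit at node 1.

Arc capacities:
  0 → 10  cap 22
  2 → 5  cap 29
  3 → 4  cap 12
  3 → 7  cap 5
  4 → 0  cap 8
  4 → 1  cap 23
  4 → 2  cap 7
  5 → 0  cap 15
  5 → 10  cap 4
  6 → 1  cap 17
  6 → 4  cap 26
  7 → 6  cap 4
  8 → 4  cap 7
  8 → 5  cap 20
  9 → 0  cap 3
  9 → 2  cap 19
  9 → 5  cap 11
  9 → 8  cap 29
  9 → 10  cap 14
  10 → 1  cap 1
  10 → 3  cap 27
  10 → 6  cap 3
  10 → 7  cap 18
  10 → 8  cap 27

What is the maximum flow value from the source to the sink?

augment #1: 9→10→1 bottleneck 1, total now 1
augment #2: 9→8→4→1 bottleneck 7, total now 8
augment #3: 9→10→6→1 bottleneck 3, total now 11
augment #4: 9→10→3→4→1 bottleneck 10, total now 21
augment #5: 9→0→10→3→4→1 bottleneck 2, total now 23
augment #6: 9→0→10→7→6→1 bottleneck 1, total now 24
augment #7: 9→5→10→7→6→1 bottleneck 3, total now 27

Maximum flow value: 27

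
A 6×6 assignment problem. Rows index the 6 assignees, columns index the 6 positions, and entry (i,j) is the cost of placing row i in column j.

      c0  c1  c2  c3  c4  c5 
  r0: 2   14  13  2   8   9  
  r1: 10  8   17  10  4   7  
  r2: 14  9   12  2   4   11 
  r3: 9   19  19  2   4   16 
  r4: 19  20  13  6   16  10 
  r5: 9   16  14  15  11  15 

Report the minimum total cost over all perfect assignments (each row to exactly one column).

one of 2 optimal assignments: row0→col0 (cost 2), row1→col1 (cost 8), row2→col3 (cost 2), row3→col4 (cost 4), row4→col5 (cost 10), row5→col2 (cost 14)
total = 2 + 8 + 2 + 4 + 10 + 14 = 40

Minimum assignment cost: 40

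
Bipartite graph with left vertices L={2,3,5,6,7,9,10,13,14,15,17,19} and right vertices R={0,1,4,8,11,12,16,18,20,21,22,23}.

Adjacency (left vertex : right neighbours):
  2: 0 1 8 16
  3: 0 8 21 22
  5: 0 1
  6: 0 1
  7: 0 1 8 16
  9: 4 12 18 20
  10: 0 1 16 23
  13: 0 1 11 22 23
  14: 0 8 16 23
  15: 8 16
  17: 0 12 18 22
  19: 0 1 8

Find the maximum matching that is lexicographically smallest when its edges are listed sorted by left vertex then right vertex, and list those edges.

|M| = 9 (so the lex-smallest maximum matching has 9 edges)
process left vertices in ascending order; for each, take the smallest-labelled available neighbour that still permits 9 edges overall, or leave it unmatched if none does
lex-smallest matching: {2-0, 3-21, 5-1, 7-8, 9-4, 10-16, 13-11, 14-23, 17-12}

Lex-smallest maximum matching: {(2,0), (3,21), (5,1), (7,8), (9,4), (10,16), (13,11), (14,23), (17,12)}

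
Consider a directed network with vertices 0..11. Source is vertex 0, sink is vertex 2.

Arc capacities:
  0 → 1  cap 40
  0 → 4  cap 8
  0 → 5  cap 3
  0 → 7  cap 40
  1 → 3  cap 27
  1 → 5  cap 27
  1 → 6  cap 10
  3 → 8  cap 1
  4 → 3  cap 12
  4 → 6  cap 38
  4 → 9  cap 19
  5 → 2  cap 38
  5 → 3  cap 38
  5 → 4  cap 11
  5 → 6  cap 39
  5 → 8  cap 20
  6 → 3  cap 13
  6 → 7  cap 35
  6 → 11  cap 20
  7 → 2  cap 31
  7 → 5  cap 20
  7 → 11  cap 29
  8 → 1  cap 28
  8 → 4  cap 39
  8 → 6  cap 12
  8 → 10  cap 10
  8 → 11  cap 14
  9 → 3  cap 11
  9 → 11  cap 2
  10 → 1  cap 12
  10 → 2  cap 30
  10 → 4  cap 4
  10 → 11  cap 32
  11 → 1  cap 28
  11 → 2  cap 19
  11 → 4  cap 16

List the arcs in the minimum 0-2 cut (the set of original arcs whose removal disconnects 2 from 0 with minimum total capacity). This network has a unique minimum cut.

Min-cut arcs: {(0,4), (0,5), (0,7), (1,5), (1,6), (3,8)} (total capacity 89)

augment #1: 0→5→2 push 3
augment #2: 0→7→2 push 31
augment #3: 0→1→5→2 push 27
augment #4: 0→7→5→2 push 8
augment #5: 0→7→11→2 push 1
augment #6: 0→1→6→11→2 push 10
augment #7: 0→4→6→11→2 push 8
augment #8: 0→1→3→8→10→2 push 1
max flow = 89; residual-reachable set from 0 gives S-side
cut edges (S→T): {(0,4), (0,5), (0,7), (1,5), (1,6), (3,8)} total cap 89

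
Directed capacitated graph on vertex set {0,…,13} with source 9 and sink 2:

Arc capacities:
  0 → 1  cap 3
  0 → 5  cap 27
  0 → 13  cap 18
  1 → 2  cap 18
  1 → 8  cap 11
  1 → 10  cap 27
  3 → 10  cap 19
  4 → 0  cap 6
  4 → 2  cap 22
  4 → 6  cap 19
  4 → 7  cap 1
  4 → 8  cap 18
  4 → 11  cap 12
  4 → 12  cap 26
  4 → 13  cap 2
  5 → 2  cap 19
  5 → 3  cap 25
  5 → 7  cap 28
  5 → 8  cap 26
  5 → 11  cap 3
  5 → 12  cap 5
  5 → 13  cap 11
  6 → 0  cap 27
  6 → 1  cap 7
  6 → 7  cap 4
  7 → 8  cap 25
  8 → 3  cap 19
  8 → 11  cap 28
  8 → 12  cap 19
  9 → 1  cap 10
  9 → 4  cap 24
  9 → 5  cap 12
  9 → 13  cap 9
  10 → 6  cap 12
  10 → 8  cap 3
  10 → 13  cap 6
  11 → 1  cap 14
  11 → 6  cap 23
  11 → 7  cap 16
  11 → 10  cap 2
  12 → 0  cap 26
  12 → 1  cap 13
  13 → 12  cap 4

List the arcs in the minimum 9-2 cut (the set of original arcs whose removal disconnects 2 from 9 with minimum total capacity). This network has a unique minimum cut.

augment #1: 9→1→2 push 10
augment #2: 9→4→2 push 22
augment #3: 9→5→2 push 12
augment #4: 9→4→0→1→2 push 2
augment #5: 9→13→12→1→2 push 4
max flow = 50; residual-reachable set from 9 gives S-side
cut edges (S→T): {(9,1), (9,4), (9,5), (13,12)} total cap 50

Min-cut arcs: {(9,1), (9,4), (9,5), (13,12)} (total capacity 50)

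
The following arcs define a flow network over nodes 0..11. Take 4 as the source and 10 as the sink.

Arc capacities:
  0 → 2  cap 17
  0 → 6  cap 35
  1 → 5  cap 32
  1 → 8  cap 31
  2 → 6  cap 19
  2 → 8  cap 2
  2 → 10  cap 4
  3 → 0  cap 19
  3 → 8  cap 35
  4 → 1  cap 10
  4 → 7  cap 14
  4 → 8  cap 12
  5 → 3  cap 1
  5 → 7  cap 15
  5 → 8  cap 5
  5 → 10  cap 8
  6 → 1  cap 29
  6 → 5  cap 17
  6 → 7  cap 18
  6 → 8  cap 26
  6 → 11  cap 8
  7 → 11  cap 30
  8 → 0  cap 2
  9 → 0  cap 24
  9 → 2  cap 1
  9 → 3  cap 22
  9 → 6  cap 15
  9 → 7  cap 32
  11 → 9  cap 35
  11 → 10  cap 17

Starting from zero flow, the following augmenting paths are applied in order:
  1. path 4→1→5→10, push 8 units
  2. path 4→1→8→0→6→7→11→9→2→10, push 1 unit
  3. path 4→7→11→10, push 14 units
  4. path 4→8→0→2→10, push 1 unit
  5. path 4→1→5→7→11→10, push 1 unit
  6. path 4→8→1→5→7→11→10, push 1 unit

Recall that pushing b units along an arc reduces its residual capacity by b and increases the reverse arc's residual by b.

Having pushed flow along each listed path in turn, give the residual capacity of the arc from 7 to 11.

after path 1 (4→1→5→10, push 8): res(7,11)=30
after path 2 (4→1→8→0→6→7→11→9→2→10, push 1): res(7,11)=29
after path 3 (4→7→11→10, push 14): res(7,11)=15
after path 4 (4→8→0→2→10, push 1): res(7,11)=15
after path 5 (4→1→5→7→11→10, push 1): res(7,11)=14
after path 6 (4→8→1→5→7→11→10, push 1): res(7,11)=13

Residual capacity of (7,11): 13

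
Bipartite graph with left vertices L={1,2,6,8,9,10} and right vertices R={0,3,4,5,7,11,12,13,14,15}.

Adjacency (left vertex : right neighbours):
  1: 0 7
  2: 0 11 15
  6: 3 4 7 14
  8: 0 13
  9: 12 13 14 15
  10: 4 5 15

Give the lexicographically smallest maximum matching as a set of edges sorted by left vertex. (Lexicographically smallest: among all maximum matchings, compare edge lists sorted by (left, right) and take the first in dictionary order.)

Lex-smallest maximum matching: {(1,0), (2,11), (6,3), (8,13), (9,12), (10,4)}

|M| = 6 (so the lex-smallest maximum matching has 6 edges)
process left vertices in ascending order; for each, take the smallest-labelled available neighbour that still permits 6 edges overall, or leave it unmatched if none does
lex-smallest matching: {1-0, 2-11, 6-3, 8-13, 9-12, 10-4}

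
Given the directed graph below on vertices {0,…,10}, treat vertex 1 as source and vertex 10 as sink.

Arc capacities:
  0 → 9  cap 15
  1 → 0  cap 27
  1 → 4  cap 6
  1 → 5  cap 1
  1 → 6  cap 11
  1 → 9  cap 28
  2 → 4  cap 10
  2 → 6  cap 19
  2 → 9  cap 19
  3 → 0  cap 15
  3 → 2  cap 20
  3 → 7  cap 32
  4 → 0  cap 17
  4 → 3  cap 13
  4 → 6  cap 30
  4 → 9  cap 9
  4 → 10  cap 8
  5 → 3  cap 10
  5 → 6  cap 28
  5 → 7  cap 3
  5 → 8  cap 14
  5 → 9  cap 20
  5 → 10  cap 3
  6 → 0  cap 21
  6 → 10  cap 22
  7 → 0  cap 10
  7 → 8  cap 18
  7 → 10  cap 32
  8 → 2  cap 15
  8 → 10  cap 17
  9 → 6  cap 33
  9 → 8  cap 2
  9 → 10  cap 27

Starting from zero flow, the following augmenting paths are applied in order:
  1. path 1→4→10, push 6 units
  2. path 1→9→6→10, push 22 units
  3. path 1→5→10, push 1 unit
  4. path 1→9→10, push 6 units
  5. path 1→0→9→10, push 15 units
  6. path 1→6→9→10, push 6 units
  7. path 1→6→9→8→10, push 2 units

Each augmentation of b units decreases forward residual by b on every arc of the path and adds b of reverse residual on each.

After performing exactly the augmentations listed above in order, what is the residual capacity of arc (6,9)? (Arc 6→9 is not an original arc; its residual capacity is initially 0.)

Residual capacity of (6,9): 14

after path 1 (1→4→10, push 6): res(6,9)=0
after path 2 (1→9→6→10, push 22): res(6,9)=22
after path 3 (1→5→10, push 1): res(6,9)=22
after path 4 (1→9→10, push 6): res(6,9)=22
after path 5 (1→0→9→10, push 15): res(6,9)=22
after path 6 (1→6→9→10, push 6): res(6,9)=16
after path 7 (1→6→9→8→10, push 2): res(6,9)=14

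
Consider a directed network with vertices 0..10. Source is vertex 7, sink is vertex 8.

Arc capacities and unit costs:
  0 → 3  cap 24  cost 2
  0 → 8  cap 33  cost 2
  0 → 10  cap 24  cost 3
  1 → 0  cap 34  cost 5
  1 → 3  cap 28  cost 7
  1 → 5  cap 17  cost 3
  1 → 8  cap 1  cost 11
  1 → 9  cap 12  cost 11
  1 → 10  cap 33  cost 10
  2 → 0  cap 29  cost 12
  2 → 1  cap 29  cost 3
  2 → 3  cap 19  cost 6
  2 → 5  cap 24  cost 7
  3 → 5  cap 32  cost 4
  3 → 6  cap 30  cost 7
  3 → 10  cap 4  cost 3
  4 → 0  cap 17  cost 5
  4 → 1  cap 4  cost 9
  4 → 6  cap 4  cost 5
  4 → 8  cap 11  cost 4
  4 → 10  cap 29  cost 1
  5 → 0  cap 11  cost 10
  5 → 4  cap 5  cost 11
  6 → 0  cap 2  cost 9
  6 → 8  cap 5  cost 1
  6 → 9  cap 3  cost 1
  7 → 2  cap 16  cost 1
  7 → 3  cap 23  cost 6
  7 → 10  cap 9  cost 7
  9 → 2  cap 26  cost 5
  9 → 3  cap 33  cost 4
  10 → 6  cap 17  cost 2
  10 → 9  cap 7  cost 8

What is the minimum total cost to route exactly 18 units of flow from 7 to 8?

Minimum cost for 18 units: 193

shortest-cost path #1: 7→10→6→8 push 5 @ unit cost 10 (adds 50)
shortest-cost path #2: 7→2→1→0→8 push 13 @ unit cost 11 (adds 143)
total cost = 193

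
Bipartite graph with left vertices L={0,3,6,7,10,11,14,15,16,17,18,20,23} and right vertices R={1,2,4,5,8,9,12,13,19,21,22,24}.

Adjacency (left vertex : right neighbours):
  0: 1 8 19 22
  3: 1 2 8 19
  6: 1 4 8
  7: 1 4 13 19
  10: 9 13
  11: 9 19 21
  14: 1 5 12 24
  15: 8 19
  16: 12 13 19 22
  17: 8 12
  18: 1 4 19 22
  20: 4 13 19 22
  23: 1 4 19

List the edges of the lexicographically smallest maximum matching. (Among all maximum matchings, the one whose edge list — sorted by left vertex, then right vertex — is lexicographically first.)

|M| = 11 (so the lex-smallest maximum matching has 11 edges)
process left vertices in ascending order; for each, take the smallest-labelled available neighbour that still permits 11 edges overall, or leave it unmatched if none does
lex-smallest matching: {0-1, 3-2, 6-4, 7-13, 10-9, 11-21, 14-5, 15-8, 16-12, 18-19, 20-22}

Lex-smallest maximum matching: {(0,1), (3,2), (6,4), (7,13), (10,9), (11,21), (14,5), (15,8), (16,12), (18,19), (20,22)}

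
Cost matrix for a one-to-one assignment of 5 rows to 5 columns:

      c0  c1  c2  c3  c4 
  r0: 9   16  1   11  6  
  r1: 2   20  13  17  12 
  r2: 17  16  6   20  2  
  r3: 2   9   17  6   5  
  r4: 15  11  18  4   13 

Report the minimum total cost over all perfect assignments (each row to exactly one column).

Minimum assignment cost: 18

optimal assignment: row0→col2 (cost 1), row1→col0 (cost 2), row2→col4 (cost 2), row3→col1 (cost 9), row4→col3 (cost 4)
total = 1 + 2 + 2 + 9 + 4 = 18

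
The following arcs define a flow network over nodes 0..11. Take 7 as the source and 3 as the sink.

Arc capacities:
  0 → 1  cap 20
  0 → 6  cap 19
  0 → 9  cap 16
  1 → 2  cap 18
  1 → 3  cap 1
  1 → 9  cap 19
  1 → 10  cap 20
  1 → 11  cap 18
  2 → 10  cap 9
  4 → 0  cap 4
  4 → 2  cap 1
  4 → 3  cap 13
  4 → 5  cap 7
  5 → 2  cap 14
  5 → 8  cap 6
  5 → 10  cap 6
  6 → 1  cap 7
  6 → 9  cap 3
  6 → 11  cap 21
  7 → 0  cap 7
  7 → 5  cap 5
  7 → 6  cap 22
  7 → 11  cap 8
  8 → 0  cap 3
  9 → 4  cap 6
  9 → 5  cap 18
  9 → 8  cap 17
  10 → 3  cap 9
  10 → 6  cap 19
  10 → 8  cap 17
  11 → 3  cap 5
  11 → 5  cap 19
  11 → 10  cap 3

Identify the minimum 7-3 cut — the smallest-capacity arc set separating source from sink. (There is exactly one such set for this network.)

augment #1: 7→11→3 push 5
augment #2: 7→0→1→3 push 1
augment #3: 7→5→10→3 push 5
augment #4: 7→11→10→3 push 3
augment #5: 7→0→1→10→3 push 1
augment #6: 7→0→9→4→3 push 5
augment #7: 7→6→9→4→3 push 1
max flow = 21; residual-reachable set from 7 gives S-side
cut edges (S→T): {(1,3), (9,4), (10,3), (11,3)} total cap 21

Min-cut arcs: {(1,3), (9,4), (10,3), (11,3)} (total capacity 21)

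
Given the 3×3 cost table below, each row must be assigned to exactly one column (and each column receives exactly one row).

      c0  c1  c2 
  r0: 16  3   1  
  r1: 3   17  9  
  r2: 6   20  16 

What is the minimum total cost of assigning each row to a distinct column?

Minimum assignment cost: 18

optimal assignment: row0→col1 (cost 3), row1→col2 (cost 9), row2→col0 (cost 6)
total = 3 + 9 + 6 = 18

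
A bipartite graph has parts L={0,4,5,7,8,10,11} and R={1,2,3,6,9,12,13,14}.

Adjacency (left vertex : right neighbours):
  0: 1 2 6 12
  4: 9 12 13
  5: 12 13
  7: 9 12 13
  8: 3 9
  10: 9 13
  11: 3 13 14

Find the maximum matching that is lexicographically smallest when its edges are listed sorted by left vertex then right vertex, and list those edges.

|M| = 6 (so the lex-smallest maximum matching has 6 edges)
process left vertices in ascending order; for each, take the smallest-labelled available neighbour that still permits 6 edges overall, or leave it unmatched if none does
lex-smallest matching: {0-1, 4-9, 5-12, 7-13, 8-3, 11-14}

Lex-smallest maximum matching: {(0,1), (4,9), (5,12), (7,13), (8,3), (11,14)}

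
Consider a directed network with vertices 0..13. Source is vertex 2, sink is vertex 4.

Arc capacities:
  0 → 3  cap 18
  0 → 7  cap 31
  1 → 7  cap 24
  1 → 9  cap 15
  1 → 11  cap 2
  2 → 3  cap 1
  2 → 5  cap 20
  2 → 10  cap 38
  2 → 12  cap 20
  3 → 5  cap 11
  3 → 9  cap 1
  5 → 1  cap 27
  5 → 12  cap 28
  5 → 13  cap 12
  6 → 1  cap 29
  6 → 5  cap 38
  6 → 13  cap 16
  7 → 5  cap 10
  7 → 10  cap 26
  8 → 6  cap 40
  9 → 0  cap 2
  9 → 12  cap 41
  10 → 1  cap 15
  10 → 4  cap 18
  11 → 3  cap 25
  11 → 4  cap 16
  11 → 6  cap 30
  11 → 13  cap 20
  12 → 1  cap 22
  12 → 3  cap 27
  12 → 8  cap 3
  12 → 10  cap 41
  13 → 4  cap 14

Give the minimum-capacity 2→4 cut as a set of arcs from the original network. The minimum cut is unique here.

augment #1: 2→10→4 push 18
augment #2: 2→5→13→4 push 12
augment #3: 2→5→1→11→4 push 2
augment #4: 2→12→8→6→13→4 push 2
max flow = 34; residual-reachable set from 2 gives S-side
cut edges (S→T): {(1,11), (10,4), (13,4)} total cap 34

Min-cut arcs: {(1,11), (10,4), (13,4)} (total capacity 34)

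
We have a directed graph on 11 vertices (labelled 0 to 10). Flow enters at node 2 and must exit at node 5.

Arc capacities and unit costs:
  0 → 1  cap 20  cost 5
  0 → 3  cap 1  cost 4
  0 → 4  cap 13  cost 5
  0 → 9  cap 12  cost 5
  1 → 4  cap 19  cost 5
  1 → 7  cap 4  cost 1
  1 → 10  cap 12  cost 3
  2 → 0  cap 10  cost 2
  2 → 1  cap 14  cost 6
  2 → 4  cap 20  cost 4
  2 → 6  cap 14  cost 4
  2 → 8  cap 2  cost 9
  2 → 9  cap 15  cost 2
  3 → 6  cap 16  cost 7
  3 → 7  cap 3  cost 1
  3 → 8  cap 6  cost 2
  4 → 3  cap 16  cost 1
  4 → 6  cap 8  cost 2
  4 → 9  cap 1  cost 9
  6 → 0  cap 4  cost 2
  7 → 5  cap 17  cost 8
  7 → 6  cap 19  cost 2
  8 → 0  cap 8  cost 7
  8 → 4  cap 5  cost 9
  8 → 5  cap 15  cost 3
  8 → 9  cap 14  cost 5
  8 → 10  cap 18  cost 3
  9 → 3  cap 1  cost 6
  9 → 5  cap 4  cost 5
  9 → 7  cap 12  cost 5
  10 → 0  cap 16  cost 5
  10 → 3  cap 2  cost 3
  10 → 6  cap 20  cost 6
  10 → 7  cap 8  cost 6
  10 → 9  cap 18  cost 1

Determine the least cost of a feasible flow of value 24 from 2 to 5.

Minimum cost for 24 units: 289

shortest-cost path #1: 2→9→5 push 4 @ unit cost 7 (adds 28)
shortest-cost path #2: 2→4→3→8→5 push 6 @ unit cost 10 (adds 60)
shortest-cost path #3: 2→8→5 push 2 @ unit cost 12 (adds 24)
shortest-cost path #4: 2→4→3→7→5 push 3 @ unit cost 14 (adds 42)
shortest-cost path #5: 2→9→7→5 push 9 @ unit cost 15 (adds 135)
total cost = 289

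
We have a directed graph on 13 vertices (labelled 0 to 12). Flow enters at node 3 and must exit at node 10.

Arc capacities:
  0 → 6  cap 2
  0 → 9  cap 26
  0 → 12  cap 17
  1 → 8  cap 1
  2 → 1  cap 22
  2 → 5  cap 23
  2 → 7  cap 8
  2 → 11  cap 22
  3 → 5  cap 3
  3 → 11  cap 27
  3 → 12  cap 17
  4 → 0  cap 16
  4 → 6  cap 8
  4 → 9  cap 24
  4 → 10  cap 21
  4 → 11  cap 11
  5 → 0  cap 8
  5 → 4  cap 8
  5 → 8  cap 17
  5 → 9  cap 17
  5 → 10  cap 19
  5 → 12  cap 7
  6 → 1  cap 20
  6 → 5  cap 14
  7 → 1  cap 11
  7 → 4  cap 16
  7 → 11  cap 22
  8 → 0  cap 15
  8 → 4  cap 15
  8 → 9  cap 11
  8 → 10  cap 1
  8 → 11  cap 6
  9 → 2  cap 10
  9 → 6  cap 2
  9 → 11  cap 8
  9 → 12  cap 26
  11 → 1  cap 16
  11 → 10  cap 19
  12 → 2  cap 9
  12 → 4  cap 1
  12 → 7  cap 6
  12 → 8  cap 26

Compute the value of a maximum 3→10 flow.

augment #1: 3→5→10 bottleneck 3, total now 3
augment #2: 3→11→10 bottleneck 19, total now 22
augment #3: 3→12→4→10 bottleneck 1, total now 23
augment #4: 3→12→8→10 bottleneck 1, total now 24
augment #5: 3→12→2→5→10 bottleneck 9, total now 33
augment #6: 3→12→7→4→10 bottleneck 6, total now 39
augment #7: 3→11→1→8→4→10 bottleneck 1, total now 40

Maximum flow value: 40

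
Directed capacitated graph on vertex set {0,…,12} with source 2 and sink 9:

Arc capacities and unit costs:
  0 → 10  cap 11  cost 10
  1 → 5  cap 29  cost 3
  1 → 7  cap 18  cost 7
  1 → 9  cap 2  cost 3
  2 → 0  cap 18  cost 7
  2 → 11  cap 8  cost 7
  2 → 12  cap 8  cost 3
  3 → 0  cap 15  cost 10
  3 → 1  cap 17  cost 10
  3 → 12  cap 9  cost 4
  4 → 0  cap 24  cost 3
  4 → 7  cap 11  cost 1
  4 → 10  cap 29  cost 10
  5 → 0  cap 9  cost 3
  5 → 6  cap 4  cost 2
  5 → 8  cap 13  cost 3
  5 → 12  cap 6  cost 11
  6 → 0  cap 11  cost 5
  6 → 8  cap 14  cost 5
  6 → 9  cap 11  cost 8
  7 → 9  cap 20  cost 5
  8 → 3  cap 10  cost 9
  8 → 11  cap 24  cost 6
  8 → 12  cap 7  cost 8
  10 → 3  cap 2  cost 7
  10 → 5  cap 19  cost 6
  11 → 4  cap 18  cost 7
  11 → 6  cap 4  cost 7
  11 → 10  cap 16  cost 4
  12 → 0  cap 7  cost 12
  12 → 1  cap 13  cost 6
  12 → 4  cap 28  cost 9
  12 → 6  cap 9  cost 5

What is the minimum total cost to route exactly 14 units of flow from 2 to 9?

Minimum cost for 14 units: 240

shortest-cost path #1: 2→12→1→9 push 2 @ unit cost 12 (adds 24)
shortest-cost path #2: 2→12→6→9 push 6 @ unit cost 16 (adds 96)
shortest-cost path #3: 2→11→4→7→9 push 6 @ unit cost 20 (adds 120)
total cost = 240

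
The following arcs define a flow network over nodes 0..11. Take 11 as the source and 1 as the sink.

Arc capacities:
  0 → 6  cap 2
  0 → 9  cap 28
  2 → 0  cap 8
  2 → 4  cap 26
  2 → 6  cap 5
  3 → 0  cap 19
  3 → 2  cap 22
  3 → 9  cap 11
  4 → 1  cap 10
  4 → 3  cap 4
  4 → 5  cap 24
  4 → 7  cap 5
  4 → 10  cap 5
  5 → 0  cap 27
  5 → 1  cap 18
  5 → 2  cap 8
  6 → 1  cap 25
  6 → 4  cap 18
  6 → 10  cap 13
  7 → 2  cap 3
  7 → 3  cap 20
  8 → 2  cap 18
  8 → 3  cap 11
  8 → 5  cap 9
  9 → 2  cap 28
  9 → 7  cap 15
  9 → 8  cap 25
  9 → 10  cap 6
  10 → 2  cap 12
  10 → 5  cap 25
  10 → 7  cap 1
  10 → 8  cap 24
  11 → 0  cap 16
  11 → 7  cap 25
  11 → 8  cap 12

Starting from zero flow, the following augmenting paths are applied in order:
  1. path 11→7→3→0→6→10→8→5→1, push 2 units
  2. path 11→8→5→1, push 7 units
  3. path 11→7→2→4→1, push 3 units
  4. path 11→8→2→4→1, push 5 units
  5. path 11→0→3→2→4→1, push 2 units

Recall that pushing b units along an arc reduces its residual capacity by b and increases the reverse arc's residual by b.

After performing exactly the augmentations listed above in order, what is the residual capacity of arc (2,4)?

Residual capacity of (2,4): 16

after path 1 (11→7→3→0→6→10→8→5→1, push 2): res(2,4)=26
after path 2 (11→8→5→1, push 7): res(2,4)=26
after path 3 (11→7→2→4→1, push 3): res(2,4)=23
after path 4 (11→8→2→4→1, push 5): res(2,4)=18
after path 5 (11→0→3→2→4→1, push 2): res(2,4)=16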